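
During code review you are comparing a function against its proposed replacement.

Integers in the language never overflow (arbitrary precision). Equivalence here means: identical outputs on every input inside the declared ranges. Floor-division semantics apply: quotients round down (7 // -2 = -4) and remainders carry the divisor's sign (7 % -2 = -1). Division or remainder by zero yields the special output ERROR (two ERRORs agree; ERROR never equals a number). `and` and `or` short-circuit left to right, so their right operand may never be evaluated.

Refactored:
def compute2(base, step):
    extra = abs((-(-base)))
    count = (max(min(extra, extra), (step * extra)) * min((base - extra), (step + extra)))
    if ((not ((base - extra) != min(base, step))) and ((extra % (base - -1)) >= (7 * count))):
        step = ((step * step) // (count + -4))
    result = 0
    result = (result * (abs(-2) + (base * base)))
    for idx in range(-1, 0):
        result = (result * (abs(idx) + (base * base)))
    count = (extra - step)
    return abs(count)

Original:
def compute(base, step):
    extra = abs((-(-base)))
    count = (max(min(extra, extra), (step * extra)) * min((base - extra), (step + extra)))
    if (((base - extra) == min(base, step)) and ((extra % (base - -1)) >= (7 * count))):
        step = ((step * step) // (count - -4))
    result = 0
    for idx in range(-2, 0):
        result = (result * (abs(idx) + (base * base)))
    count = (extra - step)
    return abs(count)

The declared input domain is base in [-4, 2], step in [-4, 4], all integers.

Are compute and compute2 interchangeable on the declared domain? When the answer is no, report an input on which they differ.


Take base=-2, step=-4.
compute: extra becomes 2; next count becomes -8; next (((base - extra) == min(base, step)) and ((extra % (base - -1)) >= (7 * count))) evaluates to true; next step becomes -4; next result becomes 0; next at idx=-2:; next result becomes 0; next at idx=-1:; next result becomes 0; next count becomes 6; next final value 6
compute2: extra becomes 2; next count becomes -8; next ((not ((base - extra) != min(base, step))) and ((extra % (base - -1)) >= (7 * count))) evaluates to true; next step becomes -2; next result becomes 0; next result becomes 0; next at idx=-1:; next result becomes 0; next count becomes 4; next final value 4
6 and 4 differ, so these are not the same function on this domain.
verdict: not equivalent; witness: base=-2, step=-4


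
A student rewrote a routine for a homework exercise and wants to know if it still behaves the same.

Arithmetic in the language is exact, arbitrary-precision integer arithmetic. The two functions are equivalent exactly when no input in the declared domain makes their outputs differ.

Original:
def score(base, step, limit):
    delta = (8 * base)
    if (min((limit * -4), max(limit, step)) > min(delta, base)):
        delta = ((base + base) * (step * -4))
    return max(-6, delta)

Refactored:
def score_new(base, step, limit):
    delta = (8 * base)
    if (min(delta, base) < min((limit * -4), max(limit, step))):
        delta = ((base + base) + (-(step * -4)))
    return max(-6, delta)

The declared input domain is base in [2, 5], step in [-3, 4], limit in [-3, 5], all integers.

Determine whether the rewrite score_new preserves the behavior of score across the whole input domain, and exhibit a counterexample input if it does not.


The rewrite breaks on base=2, step=3, limit=-3, where the results are -6 and 16.
score: delta becomes 16; next (min((limit * -4), max(limit, step)) > min(delta, base)) evaluates to true; next delta becomes -48; next final value -6
score_new: delta becomes 16; next (min(delta, base) < min((limit * -4), max(limit, step))) evaluates to true; next delta becomes 16; next final value 16
verdict: not equivalent; witness: base=2, step=3, limit=-3


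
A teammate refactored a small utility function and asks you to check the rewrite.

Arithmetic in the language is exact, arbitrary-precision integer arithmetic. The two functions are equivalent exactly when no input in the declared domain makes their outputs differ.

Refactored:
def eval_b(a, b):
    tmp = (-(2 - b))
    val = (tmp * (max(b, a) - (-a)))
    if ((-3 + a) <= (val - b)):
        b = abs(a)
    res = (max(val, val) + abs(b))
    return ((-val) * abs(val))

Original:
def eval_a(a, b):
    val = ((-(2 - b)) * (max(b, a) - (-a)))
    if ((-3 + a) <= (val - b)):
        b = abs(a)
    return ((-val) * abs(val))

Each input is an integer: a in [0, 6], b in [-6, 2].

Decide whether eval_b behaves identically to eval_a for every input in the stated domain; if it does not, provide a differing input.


Side by side, the visible changes include: local variable names differ, plus min/max/abs usage differs, plus arithmetic usage differs, plus statement counts differ.
Tracing a=2, b=0: eval_a: val=-8, then ((-3 + a) <= (val - b)) is false, then returns 64 | eval_b: tmp=-2, then val=-8, then ((-3 + a) <= (val - b)) is false, then res=-8, then returns 64 — matching result 64.
An exhaustive pass over the 63 declared inputs shows identical outputs.
verdict: equivalent


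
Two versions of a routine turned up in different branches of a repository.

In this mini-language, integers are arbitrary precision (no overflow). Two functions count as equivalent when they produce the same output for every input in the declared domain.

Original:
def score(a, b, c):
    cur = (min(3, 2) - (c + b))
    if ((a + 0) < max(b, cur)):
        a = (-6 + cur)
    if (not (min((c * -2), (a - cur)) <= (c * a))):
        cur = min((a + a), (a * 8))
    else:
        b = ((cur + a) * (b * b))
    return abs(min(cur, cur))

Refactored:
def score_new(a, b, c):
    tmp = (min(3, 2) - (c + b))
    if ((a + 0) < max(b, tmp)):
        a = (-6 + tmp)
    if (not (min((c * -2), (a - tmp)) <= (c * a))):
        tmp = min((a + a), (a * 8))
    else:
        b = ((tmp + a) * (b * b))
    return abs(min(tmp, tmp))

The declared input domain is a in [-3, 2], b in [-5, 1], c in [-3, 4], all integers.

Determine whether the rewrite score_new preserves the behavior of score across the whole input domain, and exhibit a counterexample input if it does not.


This is a faithful refactor — local variable names differ, but the computed results match everywhere.
Tracing a=1, b=-3, c=3: score: cur = 2; ((a + 0) < max(b, cur)) -> true; a = -4; (not (min((c * -2), (a - cur)) <= (c * a))) -> true; cur = -32; return 32 | score_new: tmp = 2; ((a + 0) < max(b, tmp)) -> true; a = -4; (not (min((c * -2), (a - tmp)) <= (c * a))) -> true; tmp = -32; return 32 — matching result 32.
Checked all 336 inputs in the declared domain: the outputs agree on every one.
verdict: equivalent


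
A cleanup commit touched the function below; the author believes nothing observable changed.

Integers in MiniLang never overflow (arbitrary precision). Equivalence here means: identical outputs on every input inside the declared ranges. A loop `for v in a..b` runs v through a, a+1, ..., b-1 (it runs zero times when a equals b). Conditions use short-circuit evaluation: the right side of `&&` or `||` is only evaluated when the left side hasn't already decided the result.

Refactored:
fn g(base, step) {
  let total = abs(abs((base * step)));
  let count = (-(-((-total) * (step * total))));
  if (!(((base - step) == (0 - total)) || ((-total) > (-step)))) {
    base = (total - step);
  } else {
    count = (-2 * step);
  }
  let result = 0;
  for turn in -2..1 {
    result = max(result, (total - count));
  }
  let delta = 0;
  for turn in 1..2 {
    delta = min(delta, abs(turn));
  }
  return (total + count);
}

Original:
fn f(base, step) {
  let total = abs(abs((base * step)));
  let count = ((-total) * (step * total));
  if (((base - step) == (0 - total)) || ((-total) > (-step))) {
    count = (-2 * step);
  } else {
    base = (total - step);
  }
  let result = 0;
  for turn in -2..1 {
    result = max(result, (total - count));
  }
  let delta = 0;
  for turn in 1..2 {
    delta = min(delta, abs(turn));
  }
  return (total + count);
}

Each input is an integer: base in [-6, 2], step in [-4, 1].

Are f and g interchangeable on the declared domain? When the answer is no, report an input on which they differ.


The two are interchangeable: boolean connective usage differs, and every declared input agrees.
Tracing base=-5, step=1: f: total = 5; count = -25; (((base - step) == (0 - total)) || ((-total) > (-step))) -> false; base = 4; result = 0; [turn=-2]; result = 30; [turn=-1]; result = 30; [turn=0]; result = 30; delta = 0; [turn=1]; delta = 0; return -20 | g: total = 5; count = -25; (!(((base - step) == (0 - total)) || ((-total) > (-step)))) -> true; base = 4; result = 0; [turn=-2]; result = 30; [turn=-1]; result = 30; [turn=0]; result = 30; delta = 0; [turn=1]; delta = 0; return -20 — matching result -20.
Checked all 54 inputs in the declared domain: the outputs agree on every one.
verdict: equivalent


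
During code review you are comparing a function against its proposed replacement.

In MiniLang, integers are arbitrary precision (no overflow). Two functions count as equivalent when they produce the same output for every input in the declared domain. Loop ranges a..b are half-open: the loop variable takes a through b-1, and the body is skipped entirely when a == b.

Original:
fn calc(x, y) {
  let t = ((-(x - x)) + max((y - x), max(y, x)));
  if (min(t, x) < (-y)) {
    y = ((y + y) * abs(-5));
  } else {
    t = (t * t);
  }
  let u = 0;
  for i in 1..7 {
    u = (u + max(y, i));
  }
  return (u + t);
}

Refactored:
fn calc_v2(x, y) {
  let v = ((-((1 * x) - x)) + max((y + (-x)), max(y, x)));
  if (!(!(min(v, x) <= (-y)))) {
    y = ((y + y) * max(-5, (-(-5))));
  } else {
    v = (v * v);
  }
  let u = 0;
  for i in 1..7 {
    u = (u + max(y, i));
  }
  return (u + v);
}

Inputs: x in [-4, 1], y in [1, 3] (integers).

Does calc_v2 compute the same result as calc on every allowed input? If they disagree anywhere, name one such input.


These are not equivalent — on x=-3, y=3 the outputs split (60 vs 186).
calc: t becomes 6; next (min(t, x) < (-y)) evaluates to false; next t becomes 36; next u becomes 0; next at i=1:; next u becomes 3; next at i=2:; next u becomes 6; next at i=3:; next u becomes 9; next at i=4:; next u becomes 13; next at i=5:; next u becomes 18; next at i=6:; next u becomes 24; next final value 60
calc_v2: v becomes 6; next (!(!(min(v, x) <= (-y)))) evaluates to true; next y becomes 30; next u becomes 0; next at i=1:; next u becomes 30; next at i=2:; next u becomes 60; next at i=3:; next u becomes 90; next at i=4:; next u becomes 120; next at i=5:; next u becomes 150; next at i=6:; next u becomes 180; next final value 186
verdict: not equivalent; witness: x=-3, y=3


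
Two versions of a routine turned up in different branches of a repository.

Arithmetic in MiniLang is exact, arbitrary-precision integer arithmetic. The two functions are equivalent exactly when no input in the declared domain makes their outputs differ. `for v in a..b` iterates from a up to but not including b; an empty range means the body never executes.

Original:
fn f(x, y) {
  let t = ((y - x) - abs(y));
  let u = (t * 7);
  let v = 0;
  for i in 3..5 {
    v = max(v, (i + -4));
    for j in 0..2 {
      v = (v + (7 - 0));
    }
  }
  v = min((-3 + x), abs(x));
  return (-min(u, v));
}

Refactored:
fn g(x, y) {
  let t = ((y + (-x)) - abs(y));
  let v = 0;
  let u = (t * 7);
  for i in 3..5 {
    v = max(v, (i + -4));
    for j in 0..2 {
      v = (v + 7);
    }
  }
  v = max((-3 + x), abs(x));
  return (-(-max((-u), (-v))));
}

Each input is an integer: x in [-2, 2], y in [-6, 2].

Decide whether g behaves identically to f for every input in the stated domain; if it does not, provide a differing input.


Not equivalent: x=-2, y=-1 separates them (5 vs 0).
f: t becomes 0; next u becomes 0; next v becomes 0; next at i=3:; next v becomes 0; next at j=0:; next v becomes 7; next at j=1:; next v becomes 14; next at i=4:; next v becomes 14; next at j=0:; next v becomes 21; next at j=1:; next v becomes 28; next v becomes -5; next final value 5
g: t becomes 0; next v becomes 0; next u becomes 0; next at i=3:; next v becomes 0; next at j=0:; next v becomes 7; next at j=1:; next v becomes 14; next at i=4:; next v becomes 14; next at j=0:; next v becomes 21; next at j=1:; next v becomes 28; next v becomes 2; next final value 0
verdict: not equivalent; witness: x=-2, y=-1


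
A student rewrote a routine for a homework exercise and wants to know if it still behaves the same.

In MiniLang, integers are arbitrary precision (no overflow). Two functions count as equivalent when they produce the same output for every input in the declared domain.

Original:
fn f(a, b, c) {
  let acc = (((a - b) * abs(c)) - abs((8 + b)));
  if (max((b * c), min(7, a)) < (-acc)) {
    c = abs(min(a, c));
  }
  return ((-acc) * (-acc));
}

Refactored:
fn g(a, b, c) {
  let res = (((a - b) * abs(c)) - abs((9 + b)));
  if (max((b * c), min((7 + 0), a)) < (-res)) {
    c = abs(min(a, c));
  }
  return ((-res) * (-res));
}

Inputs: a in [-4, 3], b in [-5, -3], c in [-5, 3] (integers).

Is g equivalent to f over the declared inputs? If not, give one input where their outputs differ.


Input a=-4, b=-5, c=-5: 4 from f versus 1 from g.
verdict: not equivalent; witness: a=-4, b=-5, c=-5


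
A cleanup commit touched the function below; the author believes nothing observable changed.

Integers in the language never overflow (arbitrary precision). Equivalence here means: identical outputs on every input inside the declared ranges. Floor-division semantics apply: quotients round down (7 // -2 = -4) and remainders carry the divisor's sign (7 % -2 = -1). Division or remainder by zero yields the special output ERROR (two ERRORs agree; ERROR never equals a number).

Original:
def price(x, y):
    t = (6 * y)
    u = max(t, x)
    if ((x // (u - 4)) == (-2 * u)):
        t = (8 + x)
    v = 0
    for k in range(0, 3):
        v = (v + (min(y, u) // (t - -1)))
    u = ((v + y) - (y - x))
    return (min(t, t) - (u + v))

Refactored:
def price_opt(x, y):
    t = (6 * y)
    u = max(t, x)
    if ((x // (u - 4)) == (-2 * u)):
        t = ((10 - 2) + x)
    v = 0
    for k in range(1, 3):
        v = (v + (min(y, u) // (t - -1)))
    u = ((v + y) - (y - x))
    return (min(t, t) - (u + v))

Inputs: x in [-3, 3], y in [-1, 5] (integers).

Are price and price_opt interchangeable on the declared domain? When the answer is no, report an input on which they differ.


Consider the input x=0, y=-1.
price: t = -6; u = 0; ((x // (u - 4)) == (-2 * u)) -> true; t = 8; v = 0; [k=0]; v = -1; [k=1]; v = -2; [k=2]; v = -3; u = -3; return 14
price_opt: t = -6; u = 0; ((x // (u - 4)) == (-2 * u)) -> true; t = 8; v = 0; [k=1]; v = -1; [k=2]; v = -2; u = -2; return 12
14 vs 12 — the two versions disagree here.
verdict: not equivalent; witness: x=0, y=-1


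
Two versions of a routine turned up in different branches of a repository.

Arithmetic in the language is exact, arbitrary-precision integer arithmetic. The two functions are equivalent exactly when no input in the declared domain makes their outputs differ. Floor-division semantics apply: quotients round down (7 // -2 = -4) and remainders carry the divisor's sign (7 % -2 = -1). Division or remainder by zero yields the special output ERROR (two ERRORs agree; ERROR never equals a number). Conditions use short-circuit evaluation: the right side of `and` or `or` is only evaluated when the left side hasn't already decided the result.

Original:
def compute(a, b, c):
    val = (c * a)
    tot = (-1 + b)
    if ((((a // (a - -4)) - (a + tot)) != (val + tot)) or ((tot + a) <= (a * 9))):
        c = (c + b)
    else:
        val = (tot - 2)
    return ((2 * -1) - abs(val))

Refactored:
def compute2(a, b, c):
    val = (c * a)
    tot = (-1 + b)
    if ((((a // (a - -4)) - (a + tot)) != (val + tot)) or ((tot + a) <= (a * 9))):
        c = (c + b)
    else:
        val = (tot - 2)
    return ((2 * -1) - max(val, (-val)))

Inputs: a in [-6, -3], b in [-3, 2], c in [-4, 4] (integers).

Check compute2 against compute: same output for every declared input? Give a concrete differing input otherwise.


Although min/max/abs usage differs, 216/216 inputs agree.
verdict: equivalent


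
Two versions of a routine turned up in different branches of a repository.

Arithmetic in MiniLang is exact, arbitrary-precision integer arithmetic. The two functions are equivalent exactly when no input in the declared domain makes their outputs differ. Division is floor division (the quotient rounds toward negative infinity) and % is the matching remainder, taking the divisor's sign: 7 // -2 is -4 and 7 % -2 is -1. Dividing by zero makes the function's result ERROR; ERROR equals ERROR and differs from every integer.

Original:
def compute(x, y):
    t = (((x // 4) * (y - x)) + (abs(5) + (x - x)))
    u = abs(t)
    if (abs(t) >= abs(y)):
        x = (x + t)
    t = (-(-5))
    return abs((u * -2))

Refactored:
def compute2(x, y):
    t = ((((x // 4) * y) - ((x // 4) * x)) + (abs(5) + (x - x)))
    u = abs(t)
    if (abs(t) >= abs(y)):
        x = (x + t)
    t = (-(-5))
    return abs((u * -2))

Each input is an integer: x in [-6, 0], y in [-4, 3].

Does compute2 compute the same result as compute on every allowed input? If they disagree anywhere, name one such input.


The two are interchangeable: constant usage differs, arithmetic usage differs, and every declared input agrees.
Spot check at x=-3, y=-4 — compute: t = 6; u = 6; (abs(t) >= abs(y)) -> true; x = 3; t = 5; return 12. compute2: t = 6; u = 6; (abs(t) >= abs(y)) -> true; x = 3; t = 5; return 12. Both give 12.
An exhaustive pass over the 56 declared inputs shows identical outputs.
verdict: equivalent


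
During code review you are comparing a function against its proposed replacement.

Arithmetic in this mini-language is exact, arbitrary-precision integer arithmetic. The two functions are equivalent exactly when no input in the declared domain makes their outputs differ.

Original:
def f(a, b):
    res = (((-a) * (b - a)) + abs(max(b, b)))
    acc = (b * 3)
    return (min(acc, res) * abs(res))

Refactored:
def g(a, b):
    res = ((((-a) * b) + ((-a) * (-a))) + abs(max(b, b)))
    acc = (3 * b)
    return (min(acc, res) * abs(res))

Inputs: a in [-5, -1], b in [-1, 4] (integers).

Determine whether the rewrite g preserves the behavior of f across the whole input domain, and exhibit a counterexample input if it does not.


Comparing the listings, the differences include: arithmetic usage differs.
Spot check at a=-3, b=3 — f: res := 21 | acc := 9 | result 189. g: res := 21 | acc := 9 | result 189. Both give 189.
Sweeping the whole domain (30 inputs) finds no disagreement.
verdict: equivalent


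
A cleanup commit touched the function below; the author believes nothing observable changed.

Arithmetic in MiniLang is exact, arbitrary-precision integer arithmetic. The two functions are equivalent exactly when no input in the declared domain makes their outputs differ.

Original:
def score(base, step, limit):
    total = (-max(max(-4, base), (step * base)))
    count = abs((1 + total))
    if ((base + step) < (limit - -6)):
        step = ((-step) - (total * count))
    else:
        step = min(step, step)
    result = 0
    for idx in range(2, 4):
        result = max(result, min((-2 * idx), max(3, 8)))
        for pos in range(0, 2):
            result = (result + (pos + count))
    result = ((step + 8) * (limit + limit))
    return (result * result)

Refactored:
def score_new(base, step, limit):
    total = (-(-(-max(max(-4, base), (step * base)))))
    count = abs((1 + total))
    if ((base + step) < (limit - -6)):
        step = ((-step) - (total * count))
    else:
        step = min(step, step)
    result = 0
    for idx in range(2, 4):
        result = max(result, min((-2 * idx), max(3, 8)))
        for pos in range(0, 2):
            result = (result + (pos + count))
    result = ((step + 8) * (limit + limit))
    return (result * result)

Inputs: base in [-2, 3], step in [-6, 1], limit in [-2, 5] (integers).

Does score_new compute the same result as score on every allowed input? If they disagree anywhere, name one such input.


Side by side, the visible changes include: same computation, different form.
Spot check at base=-2, step=-3, limit=4 — score: total = -6; count = 5; ((base + step) < (limit - -6)) -> true; step = 33; result = 0; [idx=2]; result = 0; [pos=0]; result = 5; [pos=1]; result = 11; [idx=3]; result = 11; [pos=0]; result = 16; [pos=1]; result = 22; result = 328; return 107584. score_new: total = -6; count = 5; ((base + step) < (limit - -6)) -> true; step = 33; result = 0; [idx=2]; result = 0; [pos=0]; result = 5; [pos=1]; result = 11; [idx=3]; result = 11; [pos=0]; result = 16; [pos=1]; result = 22; result = 328; return 107584. Both give 107584.
Sweeping the whole domain (384 inputs) finds no disagreement.
verdict: equivalent


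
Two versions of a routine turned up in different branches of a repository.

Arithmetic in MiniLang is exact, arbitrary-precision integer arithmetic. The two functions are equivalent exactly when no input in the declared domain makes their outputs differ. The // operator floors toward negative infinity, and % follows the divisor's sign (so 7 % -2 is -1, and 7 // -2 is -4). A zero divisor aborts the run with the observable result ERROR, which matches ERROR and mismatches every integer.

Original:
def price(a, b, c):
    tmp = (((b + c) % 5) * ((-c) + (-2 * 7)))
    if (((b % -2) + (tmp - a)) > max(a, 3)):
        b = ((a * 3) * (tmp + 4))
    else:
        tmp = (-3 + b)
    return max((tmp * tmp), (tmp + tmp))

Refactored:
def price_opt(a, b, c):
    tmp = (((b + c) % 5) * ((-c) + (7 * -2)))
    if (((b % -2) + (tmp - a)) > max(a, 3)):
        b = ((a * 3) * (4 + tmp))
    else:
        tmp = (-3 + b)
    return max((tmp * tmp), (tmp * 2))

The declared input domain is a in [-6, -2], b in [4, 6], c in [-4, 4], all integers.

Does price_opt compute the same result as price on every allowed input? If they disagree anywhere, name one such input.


Reading the diff, among the changes: constant usage differs, plus arithmetic usage differs.
As a probe, take a=-2, b=4, c=-2: price runs tmp := -24 | (((b % -2) + (tmp - a)) > max(a, 3)): false | tmp := 1 | result 2; price_opt runs tmp := -24 | (((b % -2) + (tmp - a)) > max(a, 3)): false | tmp := 1 | result 2; both end at 2.
Across all 135 domain points the two functions coincide.
verdict: equivalent


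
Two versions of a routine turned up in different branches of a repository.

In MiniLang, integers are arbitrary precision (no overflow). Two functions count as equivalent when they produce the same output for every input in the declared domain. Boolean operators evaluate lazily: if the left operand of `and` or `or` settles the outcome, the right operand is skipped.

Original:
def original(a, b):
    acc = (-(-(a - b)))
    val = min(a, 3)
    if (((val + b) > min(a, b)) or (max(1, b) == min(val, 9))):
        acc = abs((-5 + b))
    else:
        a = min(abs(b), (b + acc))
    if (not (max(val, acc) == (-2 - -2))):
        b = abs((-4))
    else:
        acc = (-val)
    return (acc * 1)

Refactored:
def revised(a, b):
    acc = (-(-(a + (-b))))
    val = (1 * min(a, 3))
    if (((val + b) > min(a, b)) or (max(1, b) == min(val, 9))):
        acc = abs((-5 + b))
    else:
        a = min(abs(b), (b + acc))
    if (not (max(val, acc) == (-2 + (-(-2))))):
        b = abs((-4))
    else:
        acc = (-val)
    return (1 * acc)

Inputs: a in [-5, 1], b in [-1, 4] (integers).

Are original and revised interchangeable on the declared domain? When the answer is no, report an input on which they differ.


Side by side, the visible changes include: arithmetic usage differs; constant usage differs.
As a probe, take a=-1, b=-1: original runs acc = 0; val = -1; (((val + b) > min(a, b)) or (max(1, b) == min(val, 9))) -> false; a = -1; (not (max(val, acc) == (-2 - -2))) -> false; acc = 1; return 1; revised runs acc = 0; val = -1; (((val + b) > min(a, b)) or (max(1, b) == min(val, 9))) -> false; a = -1; (not (max(val, acc) == (-2 + (-(-2))))) -> false; acc = 1; return 1; both end at 1.
Sweeping the whole domain (42 inputs) finds no disagreement.
verdict: equivalent


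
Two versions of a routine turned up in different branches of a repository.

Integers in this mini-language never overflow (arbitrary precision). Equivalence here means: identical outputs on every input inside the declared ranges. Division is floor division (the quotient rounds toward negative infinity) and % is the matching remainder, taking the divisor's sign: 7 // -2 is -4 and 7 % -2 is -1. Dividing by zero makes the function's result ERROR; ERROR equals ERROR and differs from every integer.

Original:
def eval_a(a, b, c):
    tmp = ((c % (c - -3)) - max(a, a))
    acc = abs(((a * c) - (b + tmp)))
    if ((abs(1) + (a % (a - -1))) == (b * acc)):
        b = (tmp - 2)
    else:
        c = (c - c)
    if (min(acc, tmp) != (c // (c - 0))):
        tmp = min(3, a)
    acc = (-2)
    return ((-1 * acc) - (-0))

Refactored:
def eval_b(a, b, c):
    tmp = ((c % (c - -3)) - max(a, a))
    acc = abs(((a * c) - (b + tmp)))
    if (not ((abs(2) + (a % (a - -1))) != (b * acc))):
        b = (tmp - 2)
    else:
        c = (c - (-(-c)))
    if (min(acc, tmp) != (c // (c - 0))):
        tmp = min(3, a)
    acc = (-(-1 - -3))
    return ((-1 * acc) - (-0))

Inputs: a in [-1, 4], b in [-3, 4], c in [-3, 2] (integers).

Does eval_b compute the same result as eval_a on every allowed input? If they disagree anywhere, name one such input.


At a=0, b=1, c=-2: eval_a gives 2, eval_b gives ERROR.
verdict: not equivalent; witness: a=0, b=1, c=-2


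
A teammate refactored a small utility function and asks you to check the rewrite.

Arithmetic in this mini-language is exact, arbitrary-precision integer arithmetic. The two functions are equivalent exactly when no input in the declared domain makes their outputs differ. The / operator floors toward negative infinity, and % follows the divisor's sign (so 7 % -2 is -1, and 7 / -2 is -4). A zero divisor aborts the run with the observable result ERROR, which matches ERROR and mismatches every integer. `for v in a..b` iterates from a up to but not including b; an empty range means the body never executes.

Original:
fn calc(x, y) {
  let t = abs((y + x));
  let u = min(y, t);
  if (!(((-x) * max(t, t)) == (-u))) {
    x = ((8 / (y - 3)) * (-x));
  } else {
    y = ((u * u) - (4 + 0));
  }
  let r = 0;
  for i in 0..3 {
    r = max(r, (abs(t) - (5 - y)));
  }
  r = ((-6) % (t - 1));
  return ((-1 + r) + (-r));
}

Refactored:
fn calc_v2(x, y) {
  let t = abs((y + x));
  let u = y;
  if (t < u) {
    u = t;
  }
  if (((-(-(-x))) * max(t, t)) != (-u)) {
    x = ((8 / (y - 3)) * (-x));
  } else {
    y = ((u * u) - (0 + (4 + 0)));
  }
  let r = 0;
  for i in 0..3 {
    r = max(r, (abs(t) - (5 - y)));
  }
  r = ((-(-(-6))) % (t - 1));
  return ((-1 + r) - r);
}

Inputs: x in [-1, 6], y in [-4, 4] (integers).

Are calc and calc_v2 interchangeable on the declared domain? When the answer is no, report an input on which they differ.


Although arithmetic usage differs; also constant usage differs; also boolean connective usage differs; also min/max/abs usage differs; also comparison usage differs; also statement counts differ; also branching structure differs, 72/72 inputs agree.
verdict: equivalent


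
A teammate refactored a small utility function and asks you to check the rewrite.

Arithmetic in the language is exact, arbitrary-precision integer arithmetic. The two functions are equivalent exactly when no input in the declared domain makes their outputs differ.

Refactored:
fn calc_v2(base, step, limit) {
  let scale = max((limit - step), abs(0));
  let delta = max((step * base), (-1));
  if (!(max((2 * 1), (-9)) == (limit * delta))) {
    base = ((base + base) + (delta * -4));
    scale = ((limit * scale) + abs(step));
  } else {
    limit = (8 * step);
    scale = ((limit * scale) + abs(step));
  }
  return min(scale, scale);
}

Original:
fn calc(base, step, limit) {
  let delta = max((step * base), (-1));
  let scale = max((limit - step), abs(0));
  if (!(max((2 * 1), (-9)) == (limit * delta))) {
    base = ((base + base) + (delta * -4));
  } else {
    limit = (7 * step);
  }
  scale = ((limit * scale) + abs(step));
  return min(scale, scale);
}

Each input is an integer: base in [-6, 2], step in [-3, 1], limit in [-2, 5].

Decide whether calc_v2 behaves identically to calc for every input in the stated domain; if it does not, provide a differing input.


At base=-2, step=-1, limit=1: calc gives -13, calc_v2 gives -15.
verdict: not equivalent; witness: base=-2, step=-1, limit=1


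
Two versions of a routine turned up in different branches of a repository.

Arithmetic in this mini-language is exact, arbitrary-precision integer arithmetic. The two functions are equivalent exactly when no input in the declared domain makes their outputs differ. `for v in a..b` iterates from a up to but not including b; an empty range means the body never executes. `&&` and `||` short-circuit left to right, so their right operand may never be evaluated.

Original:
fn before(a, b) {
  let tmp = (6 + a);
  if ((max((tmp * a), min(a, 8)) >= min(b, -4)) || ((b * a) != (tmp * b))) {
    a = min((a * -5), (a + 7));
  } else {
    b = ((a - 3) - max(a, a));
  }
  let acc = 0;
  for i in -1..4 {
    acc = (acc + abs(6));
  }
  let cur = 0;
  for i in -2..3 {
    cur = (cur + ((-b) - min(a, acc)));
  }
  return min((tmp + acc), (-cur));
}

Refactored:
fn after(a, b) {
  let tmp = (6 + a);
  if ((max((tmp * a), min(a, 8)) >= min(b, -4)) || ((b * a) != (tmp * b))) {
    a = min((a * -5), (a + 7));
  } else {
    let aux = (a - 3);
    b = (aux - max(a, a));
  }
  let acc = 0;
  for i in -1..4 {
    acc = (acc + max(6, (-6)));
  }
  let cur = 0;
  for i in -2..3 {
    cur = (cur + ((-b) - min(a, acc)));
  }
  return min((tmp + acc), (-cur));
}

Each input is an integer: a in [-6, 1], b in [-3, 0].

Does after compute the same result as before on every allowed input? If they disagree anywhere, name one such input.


The two are interchangeable: statement counts differ; also min/max/abs usage differs; also constant usage differs; also local variable names differ, and every declared input agrees.
Spot check at a=-5, b=-3 — before: tmp=1, then ((max((tmp * a), min(a, 8)) >= min(b, -4)) || ((b * a) != (tmp * b))) is true, then a=2, then acc=0, then (i=-1), then acc=6, then (i=0), then acc=12, then (i=1), then acc=18, then (i=2), then acc=24, then (i=3), then acc=30, then cur=0, then (i=-2), then cur=1, then (i=-1), then cur=2, then (i=0), then cur=3, then (i=1), then cur=4, then (i=2), then cur=5, then returns -5. after: tmp=1, then ((max((tmp * a), min(a, 8)) >= min(b, -4)) || ((b * a) != (tmp * b))) is true, then a=2, then acc=0, then (i=-1), then acc=6, then (i=0), then acc=12, then (i=1), then acc=18, then (i=2), then acc=24, then (i=3), then acc=30, then cur=0, then (i=-2), then cur=1, then (i=-1), then cur=2, then (i=0), then cur=3, then (i=1), then cur=4, then (i=2), then cur=5, then returns -5. Both give -5.
Sweeping the whole domain (32 inputs) finds no disagreement.
verdict: equivalent


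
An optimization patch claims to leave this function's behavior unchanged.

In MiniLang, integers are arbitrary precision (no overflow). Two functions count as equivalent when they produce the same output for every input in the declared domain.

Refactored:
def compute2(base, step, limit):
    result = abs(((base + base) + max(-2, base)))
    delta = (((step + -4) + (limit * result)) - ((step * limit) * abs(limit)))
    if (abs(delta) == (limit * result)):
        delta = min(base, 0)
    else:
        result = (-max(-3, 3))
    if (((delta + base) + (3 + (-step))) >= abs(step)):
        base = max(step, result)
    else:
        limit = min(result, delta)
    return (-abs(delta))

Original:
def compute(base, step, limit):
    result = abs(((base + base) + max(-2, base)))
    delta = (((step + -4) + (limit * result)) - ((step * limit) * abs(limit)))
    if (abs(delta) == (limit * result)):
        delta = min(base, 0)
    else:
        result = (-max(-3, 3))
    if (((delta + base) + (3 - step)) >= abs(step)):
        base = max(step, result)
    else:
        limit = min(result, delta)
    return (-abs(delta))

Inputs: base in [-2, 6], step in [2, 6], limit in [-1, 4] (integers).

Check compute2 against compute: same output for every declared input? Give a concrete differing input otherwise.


The two are interchangeable: arithmetic usage differs, and every declared input agrees.
One worked example (base=5, step=4, limit=-1) — compute: result = 15; delta = -11; (abs(delta) == (limit * result)) -> false; result = -3; (((delta + base) + (3 - step)) >= abs(step)) -> false; limit = -11; return -11; compute2: result = 15; delta = -11; (abs(delta) == (limit * result)) -> false; result = -3; (((delta + base) + (3 + (-step))) >= abs(step)) -> false; limit = -11; return -11; agreement on -11.
Across all 270 domain points the two functions coincide.
verdict: equivalent


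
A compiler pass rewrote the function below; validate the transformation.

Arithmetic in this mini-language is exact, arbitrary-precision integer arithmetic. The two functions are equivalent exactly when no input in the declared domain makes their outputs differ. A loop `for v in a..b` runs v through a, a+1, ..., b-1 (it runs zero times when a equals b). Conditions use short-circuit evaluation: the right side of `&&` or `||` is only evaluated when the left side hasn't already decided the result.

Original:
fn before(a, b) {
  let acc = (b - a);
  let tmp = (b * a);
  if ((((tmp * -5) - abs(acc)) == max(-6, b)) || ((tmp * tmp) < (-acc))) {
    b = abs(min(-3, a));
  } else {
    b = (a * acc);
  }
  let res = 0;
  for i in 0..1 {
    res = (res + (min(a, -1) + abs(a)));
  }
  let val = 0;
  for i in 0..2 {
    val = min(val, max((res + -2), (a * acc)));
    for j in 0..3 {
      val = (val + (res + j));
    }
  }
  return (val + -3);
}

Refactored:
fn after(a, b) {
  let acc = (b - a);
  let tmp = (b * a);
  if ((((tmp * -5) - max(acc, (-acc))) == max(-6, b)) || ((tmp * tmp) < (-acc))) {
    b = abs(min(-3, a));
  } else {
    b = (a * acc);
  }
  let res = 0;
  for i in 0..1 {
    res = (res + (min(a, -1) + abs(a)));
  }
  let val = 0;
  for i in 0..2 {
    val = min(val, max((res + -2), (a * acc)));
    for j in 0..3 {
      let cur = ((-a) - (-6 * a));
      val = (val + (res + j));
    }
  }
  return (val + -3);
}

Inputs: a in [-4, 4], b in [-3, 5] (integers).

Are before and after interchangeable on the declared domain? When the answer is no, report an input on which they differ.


Side by side, the visible changes include: local variable names differ, and constant usage differs, and arithmetic usage differs, and min/max/abs usage differs, and statement counts differ.
Tracing a=-2, b=-3: before: acc := -1 | tmp := 6 | ((((tmp * -5) - abs(acc)) == max(-6, b)) || ((tmp * tmp) < (-acc))): false | b := 2 | res := 0 | iter i=0: | res := 0 | val := 0 | iter i=0: | val := 0 | iter j=0: | val := 0 | iter j=1: | val := 1 | iter j=2: | val := 3 | iter i=1: | val := 2 | iter j=0: | val := 2 | iter j=1: | val := 3 | iter j=2: | val := 5 | result 2 | after: acc := -1 | tmp := 6 | ((((tmp * -5) - max(acc, (-acc))) == max(-6, b)) || ((tmp * tmp) < (-acc))): false | b := 2 | res := 0 | iter i=0: | res := 0 | val := 0 | iter i=0: | val := 0 | iter j=0: | cur := -10 | val := 0 | iter j=1: | cur := -10 | val := 1 | iter j=2: | cur := -10 | val := 3 | iter i=1: | val := 2 | iter j=0: | cur := -10 | val := 2 | iter j=1: | cur := -10 | val := 3 | iter j=2: | cur := -10 | val := 5 | result 2 — matching result 2.
Checked all 81 inputs in the declared domain: the outputs agree on every one.
verdict: equivalent


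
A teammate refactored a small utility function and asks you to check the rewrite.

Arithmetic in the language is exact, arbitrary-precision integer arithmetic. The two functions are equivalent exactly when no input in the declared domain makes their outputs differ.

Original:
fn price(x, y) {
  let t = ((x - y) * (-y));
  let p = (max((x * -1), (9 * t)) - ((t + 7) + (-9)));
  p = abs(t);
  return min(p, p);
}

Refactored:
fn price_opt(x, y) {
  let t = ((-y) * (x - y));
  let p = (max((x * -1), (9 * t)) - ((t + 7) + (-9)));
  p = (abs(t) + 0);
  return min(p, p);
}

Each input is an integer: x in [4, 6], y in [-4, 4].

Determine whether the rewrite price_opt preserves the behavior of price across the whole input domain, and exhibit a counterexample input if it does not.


Reading the diff, among the changes: arithmetic usage differs, and constant usage differs.
Tracing x=6, y=-1: price: t becomes 7; next p becomes 58; next p becomes 7; next final value 7 | price_opt: t becomes 7; next p becomes 58; next p becomes 7; next final value 7 — matching result 7.
An exhaustive pass over the 27 declared inputs shows identical outputs.
verdict: equivalent


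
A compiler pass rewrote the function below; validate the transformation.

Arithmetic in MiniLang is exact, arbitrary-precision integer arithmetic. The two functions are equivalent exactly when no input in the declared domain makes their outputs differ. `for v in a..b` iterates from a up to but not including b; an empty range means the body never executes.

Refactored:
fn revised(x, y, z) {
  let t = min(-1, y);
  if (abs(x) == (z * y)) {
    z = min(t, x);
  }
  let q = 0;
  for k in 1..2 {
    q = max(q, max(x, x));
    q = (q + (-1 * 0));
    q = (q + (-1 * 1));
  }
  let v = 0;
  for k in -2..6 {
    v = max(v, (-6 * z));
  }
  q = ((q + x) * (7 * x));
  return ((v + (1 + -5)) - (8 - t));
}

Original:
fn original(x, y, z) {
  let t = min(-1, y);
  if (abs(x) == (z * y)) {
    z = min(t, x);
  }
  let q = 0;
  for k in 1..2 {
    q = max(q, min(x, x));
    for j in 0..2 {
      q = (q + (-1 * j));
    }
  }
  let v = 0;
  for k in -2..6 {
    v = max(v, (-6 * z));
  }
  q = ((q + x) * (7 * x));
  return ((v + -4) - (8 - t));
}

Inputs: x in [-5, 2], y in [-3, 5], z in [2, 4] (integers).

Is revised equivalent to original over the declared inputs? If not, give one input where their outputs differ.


Although `min(x, x)` became `max(x, x)`, no input in the stated domain can expose it.
Tracing x=0, y=4, z=2: original: t = -1; (abs(x) == (z * y)) -> false; q = 0; [k=1]; q = 0; [j=0]; q = 0; [j=1]; q = -1; v = 0; [k=-2]; v = 0; [k=-1]; v = 0; [k=0]; v = 0; [k=1]; v = 0; [k=2]; v = 0; [k=3]; v = 0; [k=4]; v = 0; [k=5]; v = 0; q = 0; return -13 | revised: t = -1; (abs(x) == (z * y)) -> false; q = 0; [k=1]; q = 0; q = 0; q = -1; v = 0; [k=-2]; v = 0; [k=-1]; v = 0; [k=0]; v = 0; [k=1]; v = 0; [k=2]; v = 0; [k=3]; v = 0; [k=4]; v = 0; [k=5]; v = 0; q = 0; return -13 — matching result -13.
Every one of the 216 inputs gives matching results.
verdict: equivalent


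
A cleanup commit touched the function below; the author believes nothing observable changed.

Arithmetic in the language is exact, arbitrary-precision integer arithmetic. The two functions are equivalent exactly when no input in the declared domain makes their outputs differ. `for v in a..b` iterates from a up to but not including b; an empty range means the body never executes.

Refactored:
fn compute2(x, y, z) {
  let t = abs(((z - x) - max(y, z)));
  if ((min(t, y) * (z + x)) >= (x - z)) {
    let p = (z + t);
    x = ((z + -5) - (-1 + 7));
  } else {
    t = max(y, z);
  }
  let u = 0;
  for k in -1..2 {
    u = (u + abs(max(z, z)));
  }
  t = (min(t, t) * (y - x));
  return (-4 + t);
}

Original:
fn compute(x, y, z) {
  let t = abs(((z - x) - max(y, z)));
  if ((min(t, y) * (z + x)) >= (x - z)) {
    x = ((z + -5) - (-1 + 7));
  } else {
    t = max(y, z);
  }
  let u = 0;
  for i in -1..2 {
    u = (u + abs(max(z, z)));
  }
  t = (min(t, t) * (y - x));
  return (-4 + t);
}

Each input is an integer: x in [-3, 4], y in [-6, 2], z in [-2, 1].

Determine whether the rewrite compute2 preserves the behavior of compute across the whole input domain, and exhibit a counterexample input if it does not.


The two versions differ — the changes include local variable names differ; also statement counts differ; also arithmetic usage differs.
One worked example (x=-1, y=0, z=-2) — compute: t := 1 | ((min(t, y) * (z + x)) >= (x - z)): false | t := 0 | u := 0 | iter i=-1: | u := 2 | iter i=0: | u := 4 | iter i=1: | u := 6 | t := 0 | result -4; compute2: t := 1 | ((min(t, y) * (z + x)) >= (x - z)): false | t := 0 | u := 0 | iter k=-1: | u := 2 | iter k=0: | u := 4 | iter k=1: | u := 6 | t := 0 | result -4; agreement on -4.
Every one of the 288 inputs gives matching results.
verdict: equivalent
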